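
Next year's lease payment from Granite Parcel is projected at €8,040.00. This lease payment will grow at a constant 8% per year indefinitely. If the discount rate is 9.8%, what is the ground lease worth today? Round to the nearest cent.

€446666.67

Growing perpetuity: P = D₁ / (r − g) = €8,040.0000 / (0.098 − 0.08) = €446,666.67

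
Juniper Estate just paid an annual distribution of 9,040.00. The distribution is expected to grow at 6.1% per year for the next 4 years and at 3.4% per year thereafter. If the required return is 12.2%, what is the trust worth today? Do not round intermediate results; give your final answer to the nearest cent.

D_1 = 9591.44000
D_2 = 10176.51784
D_3 = 10797.28543
D_4 = 11455.91984
Terminal value at year 4: TV = D_4×(1+g_2)/(r−g_2) = 11845.42111/0.088 = 134607.05811
P_0 = D_1/(1+r)^1 + D_2/(1+r)^2 + D_3/(1+r)^3 + D_4/(1+r)^4 + TV/(1+r)^4
    = 8548.52050 + 8083.76136 + 7644.26988 + 7228.67232 + 84936.89977 = 116442.12383

116442.12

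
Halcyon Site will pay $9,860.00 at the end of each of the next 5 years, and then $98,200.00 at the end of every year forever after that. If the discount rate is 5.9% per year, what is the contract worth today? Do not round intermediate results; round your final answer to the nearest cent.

$1291272.06

PV of 5-year annuity: $9,860.00 × [1 − (1+0.059)^−5] / 0.059 = 41647.14037
Perpetuity value at year 5: $98,200.00 / 0.059 = 1664406.77966
PV of perpetuity: 1664406.77966 / (1+0.059)^5 = 1249624.91509
Total PV = 41647.14037 + 1249624.91509 = 1291272.05547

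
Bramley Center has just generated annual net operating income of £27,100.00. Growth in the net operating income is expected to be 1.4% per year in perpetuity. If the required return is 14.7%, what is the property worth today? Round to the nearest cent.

£206612.03

D₁ = D₀ × (1 + g) = £27,100.00 × 1.014 = £27,479.4000
Growing perpetuity: P = D₁ / (r − g) = £27,479.4000 / (0.147 − 0.014) = £206,612.03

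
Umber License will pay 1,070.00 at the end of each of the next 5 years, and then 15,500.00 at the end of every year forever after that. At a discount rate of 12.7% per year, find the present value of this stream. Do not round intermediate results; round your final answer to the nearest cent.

PV of 5-year annuity: 1,070.00 × [1 − (1+0.127)^−5] / 0.127 = 3791.14940
Perpetuity value at year 5: 15,500.00 / 0.127 = 122047.24409
PV of perpetuity: 122047.24409 / (1+0.127)^5 = 67128.72476
Total PV = 3791.14940 + 67128.72476 = 70919.87416

70919.87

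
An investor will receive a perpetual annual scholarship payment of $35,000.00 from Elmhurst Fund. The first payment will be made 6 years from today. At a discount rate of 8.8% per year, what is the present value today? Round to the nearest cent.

$260880.07

Value at end of year 5: C / r = $35,000.00 / 0.088 = $397,727.2727
Discount to today: PV = $397,727.2727 / (1 + 0.088)^5 = $397,727.2727 / 1.524560 = $260,880.07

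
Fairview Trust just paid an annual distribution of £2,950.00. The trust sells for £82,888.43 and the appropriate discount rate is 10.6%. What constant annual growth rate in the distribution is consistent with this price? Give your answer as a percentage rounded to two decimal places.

P = D₀(1+g)/(r−g) ⇒ P(r−g) = D₀(1+g) ⇒ g(P+D₀) = P·r − D₀
g = (P·r − D₀)/(P + D₀) = (£82,888.43×0.106 − £2,950.00) / (£82,888.43 + £2,950.00) = 0.067990

6.80%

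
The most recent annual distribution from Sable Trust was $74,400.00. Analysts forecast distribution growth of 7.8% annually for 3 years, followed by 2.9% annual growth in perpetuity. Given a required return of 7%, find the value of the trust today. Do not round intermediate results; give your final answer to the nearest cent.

$2136009.13

D_1 = 80203.20000
D_2 = 86459.04960
D_3 = 93202.85547
Terminal value at year 3: TV = D_3×(1+g_2)/(r−g_2) = 95905.73828/0.041 = 2339164.34823
P_0 = D_1/(1+r)^1 + D_2/(1+r)^2 + D_3/(1+r)^3 + TV/(1+r)^3
    = 74956.26168 + 75516.68233 + 76081.29304 + 1909454.89116 = 2136009.12821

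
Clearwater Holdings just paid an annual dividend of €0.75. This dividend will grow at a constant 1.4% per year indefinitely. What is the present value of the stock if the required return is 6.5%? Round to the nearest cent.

D₁ = D₀ × (1 + g) = €0.75 × 1.014 = €0.7605
Growing perpetuity: P = D₁ / (r − g) = €0.7605 / (0.065 − 0.014) = €14.91

€14.91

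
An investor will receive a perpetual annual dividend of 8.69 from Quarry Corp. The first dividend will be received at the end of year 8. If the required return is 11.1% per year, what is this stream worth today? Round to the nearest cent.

37.47

Value at end of year 7: C / r = 8.69 / 0.111 = 78.2883
Discount to today: PV = 78.2883 / (1 + 0.111)^7 = 78.2883 / 2.089288 = 37.47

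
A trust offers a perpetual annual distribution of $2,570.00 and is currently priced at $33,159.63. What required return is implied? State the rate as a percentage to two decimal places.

P = C/r ⇒ r = C/P = $2,570.00/$33,159.63 = 0.077504

7.75%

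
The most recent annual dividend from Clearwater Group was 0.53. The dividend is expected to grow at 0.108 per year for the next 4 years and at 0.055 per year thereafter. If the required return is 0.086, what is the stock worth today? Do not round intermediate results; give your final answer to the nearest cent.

D_1 = 0.58724
D_2 = 0.65066
D_3 = 0.72093
D_4 = 0.79879
Terminal value at year 4: TV = D_4×(1+g_2)/(r−g_2) = 0.84273/0.031 = 27.18477
P_0 = D_1/(1+r)^1 + D_2/(1+r)^2 + D_3/(1+r)^3 + D_4/(1+r)^4 + TV/(1+r)^4
    = 0.54074 + 0.55169 + 0.56287 + 0.57427 + 19.54368 = 21.77325

21.77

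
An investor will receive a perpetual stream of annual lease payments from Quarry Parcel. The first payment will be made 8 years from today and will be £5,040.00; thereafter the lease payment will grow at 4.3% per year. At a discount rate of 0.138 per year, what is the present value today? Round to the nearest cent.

Value at end of year 7: C₁ / (r − g) = £5,040.00 / (0.138 − 0.043) = £53,052.6316
Discount to today: PV = £53,052.6316 / (1 + 0.138)^7 = £53,052.6316 / 2.471700 = £21,464.02

£21464.02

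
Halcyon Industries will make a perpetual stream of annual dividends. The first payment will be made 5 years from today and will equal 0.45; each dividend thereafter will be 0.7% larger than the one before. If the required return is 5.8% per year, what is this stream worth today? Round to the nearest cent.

7.04

Value at end of year 4: C₁ / (r − g) = 0.45 / (0.058 − 0.007) = 8.8235
Discount to today: PV = 8.8235 / (1 + 0.058)^4 = 8.8235 / 1.252976 = 7.04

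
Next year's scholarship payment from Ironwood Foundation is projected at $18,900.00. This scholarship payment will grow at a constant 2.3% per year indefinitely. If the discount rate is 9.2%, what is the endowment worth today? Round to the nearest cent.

$273913.04

Growing perpetuity: P = D₁ / (r − g) = $18,900.0000 / (0.092 − 0.023) = $273,913.04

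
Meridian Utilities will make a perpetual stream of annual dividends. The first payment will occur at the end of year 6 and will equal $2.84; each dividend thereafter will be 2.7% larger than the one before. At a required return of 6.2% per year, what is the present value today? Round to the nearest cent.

Value at end of year 5: C₁ / (r − g) = $2.84 / (0.062 − 0.027) = $81.1429
Discount to today: PV = $81.1429 / (1 + 0.062)^5 = $81.1429 / 1.350898 = $60.07

$60.07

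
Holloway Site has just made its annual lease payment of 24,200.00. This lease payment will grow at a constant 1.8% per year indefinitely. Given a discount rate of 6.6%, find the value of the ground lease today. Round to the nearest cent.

513241.67

D₁ = D₀ × (1 + g) = 24,200.00 × 1.018 = 24,635.6000
Growing perpetuity: P = D₁ / (r − g) = 24,635.6000 / (0.066 − 0.018) = 513,241.67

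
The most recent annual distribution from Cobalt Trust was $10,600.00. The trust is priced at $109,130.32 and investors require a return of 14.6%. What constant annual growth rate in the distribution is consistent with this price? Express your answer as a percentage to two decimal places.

P = D₀(1+g)/(r−g) ⇒ P(r−g) = D₀(1+g) ⇒ g(P+D₀) = P·r − D₀
g = (P·r − D₀)/(P + D₀) = ($109,130.32×0.146 − $10,600.00) / ($109,130.32 + $10,600.00) = 0.044542

4.45%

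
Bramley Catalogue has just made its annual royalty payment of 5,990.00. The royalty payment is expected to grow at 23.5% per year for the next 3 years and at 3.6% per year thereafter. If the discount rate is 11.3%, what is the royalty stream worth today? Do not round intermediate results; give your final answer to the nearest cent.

132311.35

D_1 = 7397.65000
D_2 = 9136.09775
D_3 = 11283.08072
Terminal value at year 3: TV = D_3×(1+g_2)/(r−g_2) = 11689.27163/0.077 = 151808.72243
P_0 = D_1/(1+r)^1 + D_2/(1+r)^2 + D_3/(1+r)^3 + TV/(1+r)^3
    = 6646.58580 + 7375.14238 + 8183.55870 + 110106.06257 = 132311.34946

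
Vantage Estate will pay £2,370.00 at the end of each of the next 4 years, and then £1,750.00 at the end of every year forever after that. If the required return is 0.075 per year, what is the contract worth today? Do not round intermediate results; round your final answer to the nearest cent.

PV of 4-year annuity: £2,370.00 × [1 − (1+0.075)^−4] / 0.075 = 7937.90326
Perpetuity value at year 4: £1,750.00 / 0.075 = 23333.33333
PV of perpetuity: 23333.33333 / (1+0.075)^4 = 17472.01236
Total PV = 7937.90326 + 17472.01236 = 25409.91562

£25409.92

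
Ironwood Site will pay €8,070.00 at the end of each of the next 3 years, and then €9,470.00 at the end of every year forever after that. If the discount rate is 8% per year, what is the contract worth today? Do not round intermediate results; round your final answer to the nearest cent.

€114767.06

PV of 3-year annuity: €8,070.00 × [1 − (1+0.08)^−3] / 0.08 = 20797.17269
Perpetuity value at year 3: €9,470.00 / 0.08 = 118375.00000
PV of perpetuity: 118375.00000 / (1+0.08)^3 = 93969.89153
Total PV = 20797.17269 + 93969.89153 = 114767.06422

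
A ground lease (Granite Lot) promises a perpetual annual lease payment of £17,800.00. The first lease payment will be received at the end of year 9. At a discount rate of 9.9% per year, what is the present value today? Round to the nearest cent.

Value at end of year 8: C / r = £17,800.00 / 0.099 = £179,797.9798
Discount to today: PV = £179,797.9798 / (1 + 0.099)^8 = £179,797.9798 / 2.128049 = £84,489.60

£84489.60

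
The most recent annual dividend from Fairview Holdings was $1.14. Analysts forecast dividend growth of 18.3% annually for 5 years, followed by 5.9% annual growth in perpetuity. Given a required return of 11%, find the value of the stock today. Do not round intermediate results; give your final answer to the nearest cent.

$39.48

D_1 = 1.34862
D_2 = 1.59542
D_3 = 1.88738
D_4 = 2.23277
D_5 = 2.64137
Terminal value at year 5: TV = D_5×(1+g_2)/(r−g_2) = 2.79721/0.051 = 54.84719
P_0 = D_1/(1+r)^1 + D_2/(1+r)^2 + D_3/(1+r)^3 + D_4/(1+r)^4 + D_5/(1+r)^5 + TV/(1+r)^5
    = 1.21497 + 1.29488 + 1.38004 + 1.47079 + 1.56752 + 32.54914 = 39.47734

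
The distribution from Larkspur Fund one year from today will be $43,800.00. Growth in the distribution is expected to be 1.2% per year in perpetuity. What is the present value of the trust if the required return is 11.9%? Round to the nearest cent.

$409345.79

Growing perpetuity: P = D₁ / (r − g) = $43,800.0000 / (0.119 − 0.012) = $409,345.79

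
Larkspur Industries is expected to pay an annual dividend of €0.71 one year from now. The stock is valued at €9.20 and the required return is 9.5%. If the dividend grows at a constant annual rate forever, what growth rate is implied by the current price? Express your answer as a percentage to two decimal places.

1.78%

P = D₁/(r−g) ⇒ g = r − D₁/P = 0.095 − €0.71/€9.20 = 0.017826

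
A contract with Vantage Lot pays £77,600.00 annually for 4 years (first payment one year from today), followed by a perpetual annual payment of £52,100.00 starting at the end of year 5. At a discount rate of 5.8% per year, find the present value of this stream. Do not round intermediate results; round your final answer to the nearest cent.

£987042.23

PV of 4-year annuity: £77,600.00 × [1 − (1+0.058)^−4] / 0.058 = 270128.23063
Perpetuity value at year 4: £52,100.00 / 0.058 = 898275.86207
PV of perpetuity: 898275.86207 / (1+0.058)^4 = 716913.99588
Total PV = 270128.23063 + 716913.99588 = 987042.22652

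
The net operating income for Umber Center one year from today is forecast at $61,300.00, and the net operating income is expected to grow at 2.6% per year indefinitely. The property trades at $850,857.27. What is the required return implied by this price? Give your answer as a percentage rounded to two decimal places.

9.80%

P = D₁/(r − g) ⇒ r = D₁/P + g = $61,300.0000/$850,857.27 + 0.026 = 0.072045 + 0.026 = 0.098045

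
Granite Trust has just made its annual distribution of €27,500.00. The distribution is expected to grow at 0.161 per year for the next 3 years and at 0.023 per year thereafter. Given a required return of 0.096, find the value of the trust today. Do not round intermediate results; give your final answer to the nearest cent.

D_1 = 31927.50000
D_2 = 37067.82750
D_3 = 43035.74773
Terminal value at year 3: TV = D_3×(1+g_2)/(r−g_2) = 44025.56993/0.073 = 603089.99898
P_0 = D_1/(1+r)^1 + D_2/(1+r)^2 + D_3/(1+r)^3 + TV/(1+r)^3
    = 29130.93066 + 30858.58622 + 32688.70310 + 458089.63384 = 550767.85381

€550767.85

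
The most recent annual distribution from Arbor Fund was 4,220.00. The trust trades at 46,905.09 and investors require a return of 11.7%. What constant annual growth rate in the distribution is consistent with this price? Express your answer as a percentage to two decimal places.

P = D₀(1+g)/(r−g) ⇒ P(r−g) = D₀(1+g) ⇒ g(P+D₀) = P·r − D₀
g = (P·r − D₀)/(P + D₀) = (46,905.09×0.117 − 4,220.00) / (46,905.09 + 4,220.00) = 0.024800

2.48%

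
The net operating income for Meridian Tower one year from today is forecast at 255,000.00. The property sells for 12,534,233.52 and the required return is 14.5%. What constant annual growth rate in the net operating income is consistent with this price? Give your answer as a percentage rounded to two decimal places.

P = D₁/(r−g) ⇒ g = r − D₁/P = 0.145 − 255,000.00/12,534,233.52 = 0.124656

12.47%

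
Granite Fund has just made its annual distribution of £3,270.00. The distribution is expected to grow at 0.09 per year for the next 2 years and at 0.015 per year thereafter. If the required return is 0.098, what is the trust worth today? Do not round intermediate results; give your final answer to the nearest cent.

D_1 = 3564.30000
D_2 = 3885.08700
Terminal value at year 2: TV = D_2×(1+g_2)/(r−g_2) = 3943.36330/0.083 = 47510.40127
P_0 = D_1/(1+r)^1 + D_2/(1+r)^2 + TV/(1+r)^2
    = 3246.17486 + 3222.52332 + 39407.96585 = 45876.66403

£45876.66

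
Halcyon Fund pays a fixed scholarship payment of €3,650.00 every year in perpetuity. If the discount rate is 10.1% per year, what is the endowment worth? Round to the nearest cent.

€36138.61

Level perpetuity: PV = C / r = €3,650.00 / 0.101 = €36,138.61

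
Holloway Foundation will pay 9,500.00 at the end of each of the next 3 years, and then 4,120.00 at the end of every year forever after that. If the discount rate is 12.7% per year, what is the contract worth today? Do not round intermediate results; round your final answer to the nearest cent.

45208.94

PV of 3-year annuity: 9,500.00 × [1 − (1+0.127)^−3] / 0.127 = 22545.70893
Perpetuity value at year 3: 4,120.00 / 0.127 = 32440.94488
PV of perpetuity: 32440.94488 / (1+0.127)^3 = 22663.22690
Total PV = 22545.70893 + 22663.22690 = 45208.93583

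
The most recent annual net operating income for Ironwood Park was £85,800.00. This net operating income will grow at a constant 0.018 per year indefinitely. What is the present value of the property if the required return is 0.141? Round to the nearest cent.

£710117.07

D₁ = D₀ × (1 + g) = £85,800.00 × 1.018 = £87,344.4000
Growing perpetuity: P = D₁ / (r − g) = £87,344.4000 / (0.141 − 0.018) = £710,117.07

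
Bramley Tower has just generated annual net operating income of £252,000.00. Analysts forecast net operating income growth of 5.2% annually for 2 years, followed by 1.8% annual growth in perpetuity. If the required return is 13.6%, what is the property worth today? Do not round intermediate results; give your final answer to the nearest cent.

£2313885.18

D_1 = 265104.00000
D_2 = 278889.40800
Terminal value at year 2: TV = D_2×(1+g_2)/(r−g_2) = 283909.41734/0.118 = 2406012.01139
P_0 = D_1/(1+r)^1 + D_2/(1+r)^2 + TV/(1+r)^2
    = 233366.19718 + 216110.24598 + 1864408.73229 = 2313885.17546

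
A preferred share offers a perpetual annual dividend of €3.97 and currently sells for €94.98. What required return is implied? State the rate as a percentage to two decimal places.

P = C/r ⇒ r = C/P = €3.97/€94.98 = 0.041798

4.18%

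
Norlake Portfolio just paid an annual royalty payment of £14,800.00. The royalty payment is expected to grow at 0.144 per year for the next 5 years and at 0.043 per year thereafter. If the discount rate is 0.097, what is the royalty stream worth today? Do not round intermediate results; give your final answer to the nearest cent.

£436645.66

D_1 = 16931.20000
D_2 = 19369.29280
D_3 = 22158.47096
D_4 = 25349.29078
D_5 = 28999.58865
Terminal value at year 5: TV = D_5×(1+g_2)/(r−g_2) = 30246.57097/0.054 = 560121.68457
P_0 = D_1/(1+r)^1 + D_2/(1+r)^2 + D_3/(1+r)^3 + D_4/(1+r)^4 + D_5/(1+r)^5 + TV/(1+r)^5
    = 15434.09298 + 16095.35312 + 16784.94436 + 17504.08054 + 18254.02747 + 352573.16025 = 436645.65872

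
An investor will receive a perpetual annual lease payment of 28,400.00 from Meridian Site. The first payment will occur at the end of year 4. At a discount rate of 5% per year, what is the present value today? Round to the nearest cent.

490659.76

Value at end of year 3: C / r = 28,400.00 / 0.05 = 568,000.0000
Discount to today: PV = 568,000.0000 / (1 + 0.05)^3 = 568,000.0000 / 1.157625 = 490,659.76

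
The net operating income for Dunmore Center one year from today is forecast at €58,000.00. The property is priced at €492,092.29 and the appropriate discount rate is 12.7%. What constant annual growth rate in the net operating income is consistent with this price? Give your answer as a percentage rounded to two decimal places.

0.91%

P = D₁/(r−g) ⇒ g = r − D₁/P = 0.127 − €58,000.00/€492,092.29 = 0.009136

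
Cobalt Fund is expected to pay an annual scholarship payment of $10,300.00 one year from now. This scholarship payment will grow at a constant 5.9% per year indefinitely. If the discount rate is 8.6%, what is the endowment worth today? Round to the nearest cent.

$381481.48

Growing perpetuity: P = D₁ / (r − g) = $10,300.0000 / (0.086 − 0.059) = $381,481.48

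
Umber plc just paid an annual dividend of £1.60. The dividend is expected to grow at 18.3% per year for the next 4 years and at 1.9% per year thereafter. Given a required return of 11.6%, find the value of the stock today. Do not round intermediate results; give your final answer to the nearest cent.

D_1 = 1.89280
D_2 = 2.23918
D_3 = 2.64895
D_4 = 3.13371
Terminal value at year 4: TV = D_4×(1+g_2)/(r−g_2) = 3.19325/0.097 = 32.92012
P_0 = D_1/(1+r)^1 + D_2/(1+r)^2 + D_3/(1+r)^3 + D_4/(1+r)^4 + TV/(1+r)^4
    = 1.69606 + 1.79788 + 1.90582 + 2.02024 + 21.22290 = 28.64289

£28.64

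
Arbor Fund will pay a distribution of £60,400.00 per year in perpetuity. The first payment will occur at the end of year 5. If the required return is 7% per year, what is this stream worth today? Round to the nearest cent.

Value at end of year 4: C / r = £60,400.00 / 0.07 = £862,857.1429
Discount to today: PV = £862,857.1429 / (1 + 0.07)^4 = £862,857.1429 / 1.310796 = £658,269.58

£658269.58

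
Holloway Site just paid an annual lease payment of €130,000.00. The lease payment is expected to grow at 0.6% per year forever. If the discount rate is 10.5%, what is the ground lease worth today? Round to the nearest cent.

D₁ = D₀ × (1 + g) = €130,000.00 × 1.006 = €130,780.0000
Growing perpetuity: P = D₁ / (r − g) = €130,780.0000 / (0.105 − 0.006) = €1,321,010.10

€1321010.10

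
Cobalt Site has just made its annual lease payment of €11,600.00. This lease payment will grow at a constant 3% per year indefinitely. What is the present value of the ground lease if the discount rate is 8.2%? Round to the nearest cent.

D₁ = D₀ × (1 + g) = €11,600.00 × 1.03 = €11,948.0000
Growing perpetuity: P = D₁ / (r − g) = €11,948.0000 / (0.082 − 0.03) = €229,769.23

€229769.23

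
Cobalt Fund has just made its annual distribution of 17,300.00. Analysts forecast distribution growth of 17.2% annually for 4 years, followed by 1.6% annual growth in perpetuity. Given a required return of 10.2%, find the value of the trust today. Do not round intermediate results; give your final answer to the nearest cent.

D_1 = 20275.60000
D_2 = 23763.00320
D_3 = 27850.23975
D_4 = 32640.48099
Terminal value at year 4: TV = D_4×(1+g_2)/(r−g_2) = 33162.72868/0.086 = 385613.12422
P_0 = D_1/(1+r)^1 + D_2/(1+r)^2 + D_3/(1+r)^3 + D_4/(1+r)^4 + TV/(1+r)^4
    = 18398.91107 + 19567.62593 + 20810.57858 + 22132.48466 + 261472.14430 = 342381.74453

342381.74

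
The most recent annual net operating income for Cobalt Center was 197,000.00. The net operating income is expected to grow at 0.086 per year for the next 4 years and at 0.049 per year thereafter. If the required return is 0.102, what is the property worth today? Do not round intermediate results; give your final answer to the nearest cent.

4437361.27

D_1 = 213942.00000
D_2 = 232341.01200
D_3 = 252322.33903
D_4 = 274022.06019
Terminal value at year 4: TV = D_4×(1+g_2)/(r−g_2) = 287449.14114/0.053 = 5423568.70072
P_0 = D_1/(1+r)^1 + D_2/(1+r)^2 + D_3/(1+r)^3 + D_4/(1+r)^4 + TV/(1+r)^4
    = 194139.74592 + 191321.02002 + 188543.21937 + 185805.74976 + 3677551.53769 = 4437361.27276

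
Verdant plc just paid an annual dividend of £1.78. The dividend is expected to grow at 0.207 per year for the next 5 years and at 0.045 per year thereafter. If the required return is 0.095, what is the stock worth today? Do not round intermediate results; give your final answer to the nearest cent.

£72.57

D_1 = 2.14846
D_2 = 2.59319
D_3 = 3.12998
D_4 = 3.77789
D_5 = 4.55991
Terminal value at year 5: TV = D_5×(1+g_2)/(r−g_2) = 4.76511/0.05 = 95.30214
P_0 = D_1/(1+r)^1 + D_2/(1+r)^2 + D_3/(1+r)^3 + D_4/(1+r)^4 + D_5/(1+r)^5 + TV/(1+r)^5
    = 1.96206 + 2.16275 + 2.38396 + 2.62780 + 2.89658 + 60.53855 = 72.57171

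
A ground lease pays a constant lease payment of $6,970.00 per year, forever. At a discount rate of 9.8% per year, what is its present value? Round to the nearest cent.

$71122.45

Level perpetuity: PV = C / r = $6,970.00 / 0.098 = $71,122.45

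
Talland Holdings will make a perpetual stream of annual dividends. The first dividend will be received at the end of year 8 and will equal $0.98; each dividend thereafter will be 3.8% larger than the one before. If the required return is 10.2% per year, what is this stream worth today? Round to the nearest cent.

Value at end of year 7: C₁ / (r − g) = $0.98 / (0.102 − 0.038) = $15.3125
Discount to today: PV = $15.3125 / (1 + 0.102)^7 = $15.3125 / 1.973655 = $7.76

$7.76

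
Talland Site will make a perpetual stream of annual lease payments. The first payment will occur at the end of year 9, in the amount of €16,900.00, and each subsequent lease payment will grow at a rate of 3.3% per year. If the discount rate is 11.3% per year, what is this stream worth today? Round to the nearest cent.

€89708.87

Value at end of year 8: C₁ / (r − g) = €16,900.00 / (0.113 − 0.033) = €211,250.0000
Discount to today: PV = €211,250.0000 / (1 + 0.113)^8 = €211,250.0000 / 2.354840 = €89,708.87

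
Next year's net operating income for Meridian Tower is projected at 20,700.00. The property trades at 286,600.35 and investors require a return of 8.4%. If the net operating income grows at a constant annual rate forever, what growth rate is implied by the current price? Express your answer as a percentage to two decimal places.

P = D₁/(r−g) ⇒ g = r − D₁/P = 0.084 − 20,700.00/286,600.35 = 0.011774

1.18%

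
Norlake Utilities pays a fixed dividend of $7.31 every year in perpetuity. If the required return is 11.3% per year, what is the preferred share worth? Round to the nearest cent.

Level perpetuity: PV = C / r = $7.31 / 0.113 = $64.69

$64.69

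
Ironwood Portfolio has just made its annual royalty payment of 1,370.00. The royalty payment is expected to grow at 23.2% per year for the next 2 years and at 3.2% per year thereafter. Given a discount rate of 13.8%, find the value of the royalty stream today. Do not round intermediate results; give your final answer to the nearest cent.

18721.44

D_1 = 1687.84000
D_2 = 2079.41888
Terminal value at year 2: TV = D_2×(1+g_2)/(r−g_2) = 2145.96028/0.106 = 20244.90834
P_0 = D_1/(1+r)^1 + D_2/(1+r)^2 + TV/(1+r)^2
    = 1483.16344 + 1605.67431 + 15632.60271 = 18721.44046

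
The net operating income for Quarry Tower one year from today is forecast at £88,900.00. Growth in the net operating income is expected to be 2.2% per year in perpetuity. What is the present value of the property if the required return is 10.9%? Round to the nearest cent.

Growing perpetuity: P = D₁ / (r − g) = £88,900.0000 / (0.109 − 0.022) = £1,021,839.08

£1021839.08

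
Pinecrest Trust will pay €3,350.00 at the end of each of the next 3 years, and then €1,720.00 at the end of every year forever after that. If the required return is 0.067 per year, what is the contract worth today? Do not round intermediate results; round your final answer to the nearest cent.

€29972.83

PV of 3-year annuity: €3,350.00 × [1 − (1+0.067)^−3] / 0.067 = 8839.86921
Perpetuity value at year 3: €1,720.00 / 0.067 = 25671.64179
PV of perpetuity: 25671.64179 / (1+0.067)^3 = 21132.96267
Total PV = 8839.86921 + 21132.96267 = 29972.83189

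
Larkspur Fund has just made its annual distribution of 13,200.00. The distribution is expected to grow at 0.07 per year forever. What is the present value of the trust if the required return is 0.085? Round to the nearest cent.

941600.00

D₁ = D₀ × (1 + g) = 13,200.00 × 1.07 = 14,124.0000
Growing perpetuity: P = D₁ / (r − g) = 14,124.0000 / (0.085 − 0.07) = 941,600.00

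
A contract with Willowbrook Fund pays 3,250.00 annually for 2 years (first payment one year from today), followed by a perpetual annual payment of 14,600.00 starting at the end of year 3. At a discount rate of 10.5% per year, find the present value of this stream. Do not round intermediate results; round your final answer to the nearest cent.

PV of 2-year annuity: 3,250.00 × [1 − (1+0.105)^−2] / 0.105 = 5602.87463
Perpetuity value at year 2: 14,600.00 / 0.105 = 139047.61905
PV of perpetuity: 139047.61905 / (1+0.105)^2 = 113877.78223
Total PV = 5602.87463 + 113877.78223 = 119480.65686

119480.66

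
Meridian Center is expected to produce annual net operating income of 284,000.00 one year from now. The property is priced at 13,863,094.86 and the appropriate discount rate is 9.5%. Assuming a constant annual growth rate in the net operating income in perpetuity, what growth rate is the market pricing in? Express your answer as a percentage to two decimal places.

7.45%

P = D₁/(r−g) ⇒ g = r − D₁/P = 0.095 − 284,000.00/13,863,094.86 = 0.074514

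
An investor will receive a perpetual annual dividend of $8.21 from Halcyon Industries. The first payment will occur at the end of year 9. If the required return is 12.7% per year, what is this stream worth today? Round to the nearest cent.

Value at end of year 8: C / r = $8.21 / 0.127 = $64.6457
Discount to today: PV = $64.6457 / (1 + 0.127)^8 = $64.6457 / 2.602504 = $24.84

$24.84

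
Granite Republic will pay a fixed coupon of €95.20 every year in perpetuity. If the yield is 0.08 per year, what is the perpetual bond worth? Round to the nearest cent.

€1190.00

Level perpetuity: PV = C / r = €95.20 / 0.08 = €1,190.00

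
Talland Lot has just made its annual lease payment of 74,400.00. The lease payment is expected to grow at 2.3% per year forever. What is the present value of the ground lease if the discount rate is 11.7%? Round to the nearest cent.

809693.62

D₁ = D₀ × (1 + g) = 74,400.00 × 1.023 = 76,111.2000
Growing perpetuity: P = D₁ / (r − g) = 76,111.2000 / (0.117 − 0.023) = 809,693.62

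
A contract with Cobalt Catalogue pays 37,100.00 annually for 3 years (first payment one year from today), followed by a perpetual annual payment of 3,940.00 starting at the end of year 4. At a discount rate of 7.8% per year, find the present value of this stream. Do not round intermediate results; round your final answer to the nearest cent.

PV of 3-year annuity: 37,100.00 × [1 − (1+0.078)^−3] / 0.078 = 95956.38905
Perpetuity value at year 3: 3,940.00 / 0.078 = 50512.82051
PV of perpetuity: 50512.82051 / (1+0.078)^3 = 40322.30372
Total PV = 95956.38905 + 40322.30372 = 136278.69278

136278.69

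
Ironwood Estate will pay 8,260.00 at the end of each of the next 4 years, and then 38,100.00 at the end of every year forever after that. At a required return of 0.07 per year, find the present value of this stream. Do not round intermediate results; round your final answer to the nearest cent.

PV of 4-year annuity: 8,260.00 × [1 − (1+0.07)^−4] / 0.07 = 27978.36498
Perpetuity value at year 4: 38,100.00 / 0.07 = 544285.71429
PV of perpetuity: 544285.71429 / (1+0.07)^4 = 415232.96541
Total PV = 27978.36498 + 415232.96541 = 443211.33039

443211.33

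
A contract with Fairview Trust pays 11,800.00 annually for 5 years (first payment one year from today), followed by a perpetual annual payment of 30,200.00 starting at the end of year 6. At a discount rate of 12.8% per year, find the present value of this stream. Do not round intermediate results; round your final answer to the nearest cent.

PV of 5-year annuity: 11,800.00 × [1 − (1+0.128)^−5] / 0.128 = 41706.66390
Perpetuity value at year 5: 30,200.00 / 0.128 = 235937.50000
PV of perpetuity: 235937.50000 / (1+0.128)^5 = 129196.71613
Total PV = 41706.66390 + 129196.71613 = 170903.38003

170903.38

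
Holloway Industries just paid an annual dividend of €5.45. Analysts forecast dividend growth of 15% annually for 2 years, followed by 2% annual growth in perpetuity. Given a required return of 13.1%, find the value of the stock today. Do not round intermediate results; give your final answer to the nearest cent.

D_1 = 6.26750
D_2 = 7.20763
Terminal value at year 2: TV = D_2×(1+g_2)/(r−g_2) = 7.35178/0.111 = 66.23223
P_0 = D_1/(1+r)^1 + D_2/(1+r)^2 + TV/(1+r)^2
    = 5.54156 + 5.63465 + 51.77787 = 62.95407

€62.95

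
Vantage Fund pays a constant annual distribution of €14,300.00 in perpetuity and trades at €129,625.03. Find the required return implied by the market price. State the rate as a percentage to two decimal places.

P = C/r ⇒ r = C/P = €14,300.00/€129,625.03 = 0.110318

11.03%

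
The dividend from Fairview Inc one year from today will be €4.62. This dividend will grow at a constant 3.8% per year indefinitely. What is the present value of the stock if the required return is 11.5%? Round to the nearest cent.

€60.00

Growing perpetuity: P = D₁ / (r − g) = €4.6200 / (0.115 − 0.038) = €60.00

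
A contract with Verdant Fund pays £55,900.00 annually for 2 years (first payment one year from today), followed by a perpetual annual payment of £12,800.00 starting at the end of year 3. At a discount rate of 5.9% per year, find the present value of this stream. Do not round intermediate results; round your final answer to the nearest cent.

£296079.25

PV of 2-year annuity: £55,900.00 × [1 − (1+0.059)^−2] / 0.059 = 102630.45027
Perpetuity value at year 2: £12,800.00 / 0.059 = 216949.15254
PV of perpetuity: 216949.15254 / (1+0.059)^2 = 193448.79899
Total PV = 102630.45027 + 193448.79899 = 296079.24926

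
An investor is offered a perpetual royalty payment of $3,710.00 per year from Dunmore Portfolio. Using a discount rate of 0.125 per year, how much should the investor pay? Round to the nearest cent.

$29680.00

Level perpetuity: PV = C / r = $3,710.00 / 0.125 = $29,680.00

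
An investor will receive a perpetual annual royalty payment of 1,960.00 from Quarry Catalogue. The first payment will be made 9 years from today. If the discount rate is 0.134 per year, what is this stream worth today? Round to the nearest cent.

Value at end of year 8: C / r = 1,960.00 / 0.134 = 14,626.8657
Discount to today: PV = 14,626.8657 / (1 + 0.134)^8 = 14,626.8657 / 2.734667 = 5,348.68

5348.68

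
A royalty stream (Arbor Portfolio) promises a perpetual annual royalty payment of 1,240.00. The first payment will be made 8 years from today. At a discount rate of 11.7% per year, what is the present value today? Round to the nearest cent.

Value at end of year 7: C / r = 1,240.00 / 0.117 = 10,598.2906
Discount to today: PV = 10,598.2906 / (1 + 0.117)^7 = 10,598.2906 / 2.169563 = 4,884.99

4884.99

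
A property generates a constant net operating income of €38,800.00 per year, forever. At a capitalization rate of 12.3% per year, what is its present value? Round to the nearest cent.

Level perpetuity: PV = C / r = €38,800.00 / 0.123 = €315,447.15

€315447.15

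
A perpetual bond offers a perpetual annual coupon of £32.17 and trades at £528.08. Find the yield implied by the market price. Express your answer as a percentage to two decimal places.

6.09%

P = C/r ⇒ r = C/P = £32.17/£528.08 = 0.060919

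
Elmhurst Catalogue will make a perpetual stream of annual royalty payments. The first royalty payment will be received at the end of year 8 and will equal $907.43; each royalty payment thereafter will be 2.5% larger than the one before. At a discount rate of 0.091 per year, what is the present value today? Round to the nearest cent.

Value at end of year 7: C₁ / (r − g) = $907.43 / (0.091 − 0.025) = $13,748.9394
Discount to today: PV = $13,748.9394 / (1 + 0.091)^7 = $13,748.9394 / 1.839811 = $7,473.02

$7473.02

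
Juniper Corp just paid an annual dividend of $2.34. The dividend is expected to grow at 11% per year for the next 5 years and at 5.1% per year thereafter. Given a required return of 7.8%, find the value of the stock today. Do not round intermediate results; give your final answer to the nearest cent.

D_1 = 2.59740
D_2 = 2.88311
D_3 = 3.20026
D_4 = 3.55228
D_5 = 3.94304
Terminal value at year 5: TV = D_5×(1+g_2)/(r−g_2) = 4.14413/0.027 = 153.48633
P_0 = D_1/(1+r)^1 + D_2/(1+r)^2 + D_3/(1+r)^3 + D_4/(1+r)^4 + D_5/(1+r)^5 + TV/(1+r)^5
    = 2.40946 + 2.48099 + 2.55463 + 2.63047 + 2.70855 + 105.43284 = 118.21694

$118.22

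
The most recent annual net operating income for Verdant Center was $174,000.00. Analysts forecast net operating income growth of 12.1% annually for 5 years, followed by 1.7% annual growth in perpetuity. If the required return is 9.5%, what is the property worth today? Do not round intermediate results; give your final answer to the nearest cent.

D_1 = 195054.00000
D_2 = 218655.53400
D_3 = 245112.85361
D_4 = 274771.50890
D_5 = 308018.86148
Terminal value at year 5: TV = D_5×(1+g_2)/(r−g_2) = 313255.18212/0.078 = 4016092.07851
P_0 = D_1/(1+r)^1 + D_2/(1+r)^2 + D_3/(1+r)^3 + D_4/(1+r)^4 + D_5/(1+r)^5 + TV/(1+r)^5
    = 178131.50685 + 182361.11340 + 186691.14897 + 191123.99817 + 195662.10224 + 2551132.79459 = 3485102.66423

$3485102.66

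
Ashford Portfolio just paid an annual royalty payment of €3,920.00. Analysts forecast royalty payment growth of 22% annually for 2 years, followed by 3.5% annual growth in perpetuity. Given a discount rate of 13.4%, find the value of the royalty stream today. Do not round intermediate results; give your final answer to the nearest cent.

€56187.85

D_1 = 4782.40000
D_2 = 5834.52800
Terminal value at year 2: TV = D_2×(1+g_2)/(r−g_2) = 6038.73648/0.099 = 60997.33818
P_0 = D_1/(1+r)^1 + D_2/(1+r)^2 + TV/(1+r)^2
    = 4217.28395 + 4537.11324 + 47433.45665 = 56187.85385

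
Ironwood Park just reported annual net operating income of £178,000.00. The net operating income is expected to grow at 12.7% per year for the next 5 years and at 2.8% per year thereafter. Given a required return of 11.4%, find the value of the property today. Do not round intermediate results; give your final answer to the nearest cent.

D_1 = 200606.00000
D_2 = 226082.96200
D_3 = 254795.49817
D_4 = 287154.52644
D_5 = 323623.15130
Terminal value at year 5: TV = D_5×(1+g_2)/(r−g_2) = 332684.59954/0.086 = 3868425.57601
P_0 = D_1/(1+r)^1 + D_2/(1+r)^2 + D_3/(1+r)^3 + D_4/(1+r)^4 + D_5/(1+r)^5 + TV/(1+r)^5
    = 180077.19928 + 182178.63877 + 184304.60134 + 186455.37317 + 188631.24377 + 2254801.37906 = 3176448.43539

£3176448.44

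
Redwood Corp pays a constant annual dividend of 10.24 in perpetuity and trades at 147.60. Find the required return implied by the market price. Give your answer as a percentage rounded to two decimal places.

P = C/r ⇒ r = C/P = 10.24/147.60 = 0.069377

6.94%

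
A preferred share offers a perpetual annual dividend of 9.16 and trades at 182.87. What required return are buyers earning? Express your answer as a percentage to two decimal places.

P = C/r ⇒ r = C/P = 9.16/182.87 = 0.050090

5.01%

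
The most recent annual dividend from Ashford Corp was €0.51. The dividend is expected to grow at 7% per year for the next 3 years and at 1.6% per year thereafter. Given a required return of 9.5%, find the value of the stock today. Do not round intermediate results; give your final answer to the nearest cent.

€7.58

D_1 = 0.54570
D_2 = 0.58390
D_3 = 0.62477
Terminal value at year 3: TV = D_3×(1+g_2)/(r−g_2) = 0.63477/0.079 = 8.03504
P_0 = D_1/(1+r)^1 + D_2/(1+r)^2 + D_3/(1+r)^3 + TV/(1+r)^3
    = 0.49836 + 0.48698 + 0.47586 + 6.11992 = 7.58111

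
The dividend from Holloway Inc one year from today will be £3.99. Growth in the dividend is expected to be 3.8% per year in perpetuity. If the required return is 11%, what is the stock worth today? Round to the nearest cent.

Growing perpetuity: P = D₁ / (r − g) = £3.9900 / (0.11 − 0.038) = £55.42

£55.42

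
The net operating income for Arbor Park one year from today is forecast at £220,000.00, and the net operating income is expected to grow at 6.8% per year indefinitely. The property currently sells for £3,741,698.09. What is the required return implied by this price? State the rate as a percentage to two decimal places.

P = D₁/(r − g) ⇒ r = D₁/P + g = £220,000.0000/£3,741,698.09 + 0.068 = 0.058797 + 0.068 = 0.126797

12.68%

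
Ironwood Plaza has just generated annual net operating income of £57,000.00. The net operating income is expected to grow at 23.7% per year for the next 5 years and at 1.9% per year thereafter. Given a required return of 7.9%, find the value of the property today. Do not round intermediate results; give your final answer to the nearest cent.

D_1 = 70509.00000
D_2 = 87219.63300
D_3 = 107890.68602
D_4 = 133460.77861
D_5 = 165090.98314
Terminal value at year 5: TV = D_5×(1+g_2)/(r−g_2) = 168227.71182/0.06 = 2803795.19696
P_0 = D_1/(1+r)^1 + D_2/(1+r)^2 + D_3/(1+r)^3 + D_4/(1+r)^4 + D_5/(1+r)^5 + TV/(1+r)^5
    = 65346.61724 + 74915.44534 + 85885.45495 + 98461.82370 + 112879.77378 + 1917074.82477 = 2354563.93978

£2354563.94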